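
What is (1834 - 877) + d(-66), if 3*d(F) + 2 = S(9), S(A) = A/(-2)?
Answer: 5729/6 ≈ 954.83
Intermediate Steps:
S(A) = -A/2 (S(A) = A*(-½) = -A/2)
d(F) = -13/6 (d(F) = -⅔ + (-½*9)/3 = -⅔ + (⅓)*(-9/2) = -⅔ - 3/2 = -13/6)
(1834 - 877) + d(-66) = (1834 - 877) - 13/6 = 957 - 13/6 = 5729/6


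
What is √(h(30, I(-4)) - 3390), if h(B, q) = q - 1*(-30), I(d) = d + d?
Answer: 2*I*√842 ≈ 58.034*I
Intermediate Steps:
I(d) = 2*d
h(B, q) = 30 + q (h(B, q) = q + 30 = 30 + q)
√(h(30, I(-4)) - 3390) = √((30 + 2*(-4)) - 3390) = √((30 - 8) - 3390) = √(22 - 3390) = √(-3368) = 2*I*√842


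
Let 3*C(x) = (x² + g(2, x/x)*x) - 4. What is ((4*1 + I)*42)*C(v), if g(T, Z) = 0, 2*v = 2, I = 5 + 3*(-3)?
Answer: 0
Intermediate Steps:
I = -4 (I = 5 - 9 = -4)
v = 1 (v = (½)*2 = 1)
C(x) = -4/3 + x²/3 (C(x) = ((x² + 0*x) - 4)/3 = ((x² + 0) - 4)/3 = (x² - 4)/3 = (-4 + x²)/3 = -4/3 + x²/3)
((4*1 + I)*42)*C(v) = ((4*1 - 4)*42)*(-4/3 + (⅓)*1²) = ((4 - 4)*42)*(-4/3 + (⅓)*1) = (0*42)*(-4/3 + ⅓) = 0*(-1) = 0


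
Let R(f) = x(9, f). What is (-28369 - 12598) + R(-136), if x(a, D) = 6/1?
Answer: -40961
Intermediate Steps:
x(a, D) = 6 (x(a, D) = 6*1 = 6)
R(f) = 6
(-28369 - 12598) + R(-136) = (-28369 - 12598) + 6 = -40967 + 6 = -40961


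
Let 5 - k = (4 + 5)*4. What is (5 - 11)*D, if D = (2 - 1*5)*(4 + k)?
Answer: -486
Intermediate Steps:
k = -31 (k = 5 - (4 + 5)*4 = 5 - 9*4 = 5 - 1*36 = 5 - 36 = -31)
D = 81 (D = (2 - 1*5)*(4 - 31) = (2 - 5)*(-27) = -3*(-27) = 81)
(5 - 11)*D = (5 - 11)*81 = -6*81 = -486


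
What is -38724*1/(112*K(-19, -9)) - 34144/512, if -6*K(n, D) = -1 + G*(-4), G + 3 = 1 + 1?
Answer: 9997/16 ≈ 624.81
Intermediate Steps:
G = -1 (G = -3 + (1 + 1) = -3 + 2 = -1)
K(n, D) = -1/2 (K(n, D) = -(-1 - 1*(-4))/6 = -(-1 + 4)/6 = -1/6*3 = -1/2)
-38724*1/(112*K(-19, -9)) - 34144/512 = -38724/((-1/2*112)) - 34144/512 = -38724/(-56) - 34144*1/512 = -38724*(-1/56) - 1067/16 = 1383/2 - 1067/16 = 9997/16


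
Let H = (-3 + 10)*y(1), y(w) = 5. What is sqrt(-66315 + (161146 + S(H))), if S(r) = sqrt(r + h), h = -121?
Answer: sqrt(94831 + I*sqrt(86)) ≈ 307.95 + 0.015*I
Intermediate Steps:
H = 35 (H = (-3 + 10)*5 = 7*5 = 35)
S(r) = sqrt(-121 + r) (S(r) = sqrt(r - 121) = sqrt(-121 + r))
sqrt(-66315 + (161146 + S(H))) = sqrt(-66315 + (161146 + sqrt(-121 + 35))) = sqrt(-66315 + (161146 + sqrt(-86))) = sqrt(-66315 + (161146 + I*sqrt(86))) = sqrt(94831 + I*sqrt(86))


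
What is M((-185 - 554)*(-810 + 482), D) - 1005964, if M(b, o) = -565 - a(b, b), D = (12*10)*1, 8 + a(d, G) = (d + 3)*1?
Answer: -1248916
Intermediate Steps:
a(d, G) = -5 + d (a(d, G) = -8 + (d + 3)*1 = -8 + (3 + d)*1 = -8 + (3 + d) = -5 + d)
D = 120 (D = 120*1 = 120)
M(b, o) = -560 - b (M(b, o) = -565 - (-5 + b) = -565 + (5 - b) = -560 - b)
M((-185 - 554)*(-810 + 482), D) - 1005964 = (-560 - (-185 - 554)*(-810 + 482)) - 1005964 = (-560 - (-739)*(-328)) - 1005964 = (-560 - 1*242392) - 1005964 = (-560 - 242392) - 1005964 = -242952 - 1005964 = -1248916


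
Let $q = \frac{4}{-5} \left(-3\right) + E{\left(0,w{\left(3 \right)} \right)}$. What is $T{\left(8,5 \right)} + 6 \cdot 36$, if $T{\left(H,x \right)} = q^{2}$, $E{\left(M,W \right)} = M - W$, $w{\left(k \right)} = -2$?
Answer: $\frac{5884}{25} \approx 235.36$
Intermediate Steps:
$q = \frac{22}{5}$ ($q = \frac{4}{-5} \left(-3\right) + \left(0 - -2\right) = 4 \left(- \frac{1}{5}\right) \left(-3\right) + \left(0 + 2\right) = \left(- \frac{4}{5}\right) \left(-3\right) + 2 = \frac{12}{5} + 2 = \frac{22}{5} \approx 4.4$)
$T{\left(H,x \right)} = \frac{484}{25}$ ($T{\left(H,x \right)} = \left(\frac{22}{5}\right)^{2} = \frac{484}{25}$)
$T{\left(8,5 \right)} + 6 \cdot 36 = \frac{484}{25} + 6 \cdot 36 = \frac{484}{25} + 216 = \frac{5884}{25}$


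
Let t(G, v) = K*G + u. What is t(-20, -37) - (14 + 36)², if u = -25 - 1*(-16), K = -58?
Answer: -1349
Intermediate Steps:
u = -9 (u = -25 + 16 = -9)
t(G, v) = -9 - 58*G (t(G, v) = -58*G - 9 = -9 - 58*G)
t(-20, -37) - (14 + 36)² = (-9 - 58*(-20)) - (14 + 36)² = (-9 + 1160) - 1*50² = 1151 - 1*2500 = 1151 - 2500 = -1349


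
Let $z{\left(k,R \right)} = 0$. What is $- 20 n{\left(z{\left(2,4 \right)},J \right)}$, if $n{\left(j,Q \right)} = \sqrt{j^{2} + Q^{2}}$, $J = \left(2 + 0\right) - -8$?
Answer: $-200$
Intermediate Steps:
$J = 10$ ($J = 2 + 8 = 10$)
$n{\left(j,Q \right)} = \sqrt{Q^{2} + j^{2}}$
$- 20 n{\left(z{\left(2,4 \right)},J \right)} = - 20 \sqrt{10^{2} + 0^{2}} = - 20 \sqrt{100 + 0} = - 20 \sqrt{100} = \left(-20\right) 10 = -200$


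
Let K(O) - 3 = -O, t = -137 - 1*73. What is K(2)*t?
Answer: -210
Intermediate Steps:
t = -210 (t = -137 - 73 = -210)
K(O) = 3 - O
K(2)*t = (3 - 1*2)*(-210) = (3 - 2)*(-210) = 1*(-210) = -210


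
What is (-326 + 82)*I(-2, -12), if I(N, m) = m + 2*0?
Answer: 2928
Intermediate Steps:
I(N, m) = m (I(N, m) = m + 0 = m)
(-326 + 82)*I(-2, -12) = (-326 + 82)*(-12) = -244*(-12) = 2928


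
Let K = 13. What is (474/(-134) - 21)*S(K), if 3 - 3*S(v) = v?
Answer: 5480/67 ≈ 81.791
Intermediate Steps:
S(v) = 1 - v/3
(474/(-134) - 21)*S(K) = (474/(-134) - 21)*(1 - ⅓*13) = (474*(-1/134) - 21)*(1 - 13/3) = (-237/67 - 21)*(-10/3) = -1644/67*(-10/3) = 5480/67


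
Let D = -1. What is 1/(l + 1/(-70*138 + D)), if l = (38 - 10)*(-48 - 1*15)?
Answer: -9661/17042005 ≈ -0.00056689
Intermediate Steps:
l = -1764 (l = 28*(-48 - 15) = 28*(-63) = -1764)
1/(l + 1/(-70*138 + D)) = 1/(-1764 + 1/(-70*138 - 1)) = 1/(-1764 + 1/(-9660 - 1)) = 1/(-1764 + 1/(-9661)) = 1/(-1764 - 1/9661) = 1/(-17042005/9661) = -9661/17042005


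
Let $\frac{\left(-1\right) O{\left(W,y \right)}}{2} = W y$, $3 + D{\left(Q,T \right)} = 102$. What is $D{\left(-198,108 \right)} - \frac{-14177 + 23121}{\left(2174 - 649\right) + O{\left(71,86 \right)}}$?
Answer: $\frac{1066957}{10687} \approx 99.837$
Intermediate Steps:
$D{\left(Q,T \right)} = 99$ ($D{\left(Q,T \right)} = -3 + 102 = 99$)
$O{\left(W,y \right)} = - 2 W y$
$D{\left(-198,108 \right)} - \frac{-14177 + 23121}{\left(2174 - 649\right) + O{\left(71,86 \right)}} = 99 - \frac{-14177 + 23121}{\left(2174 - 649\right) - 142 \cdot 86} = 99 - \frac{8944}{\left(2174 - 649\right) - 12212} = 99 - \frac{8944}{1525 - 12212} = 99 - \frac{8944}{-10687} = 99 - 8944 \left(- \frac{1}{10687}\right) = 99 - - \frac{8944}{10687} = 99 + \frac{8944}{10687} = \frac{1066957}{10687}$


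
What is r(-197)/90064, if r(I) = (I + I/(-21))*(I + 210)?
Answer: -985/36372 ≈ -0.027081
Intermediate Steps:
r(I) = 20*I*(210 + I)/21 (r(I) = (I + I*(-1/21))*(210 + I) = (I - I/21)*(210 + I) = (20*I/21)*(210 + I) = 20*I*(210 + I)/21)
r(-197)/90064 = ((20/21)*(-197)*(210 - 197))/90064 = ((20/21)*(-197)*13)*(1/90064) = -51220/21*1/90064 = -985/36372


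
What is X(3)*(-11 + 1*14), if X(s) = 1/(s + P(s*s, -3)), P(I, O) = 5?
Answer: 3/8 ≈ 0.37500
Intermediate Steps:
X(s) = 1/(5 + s) (X(s) = 1/(s + 5) = 1/(5 + s))
X(3)*(-11 + 1*14) = (-11 + 1*14)/(5 + 3) = (-11 + 14)/8 = (⅛)*3 = 3/8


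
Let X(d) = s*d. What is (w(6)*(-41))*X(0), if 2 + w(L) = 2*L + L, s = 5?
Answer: 0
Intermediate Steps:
w(L) = -2 + 3*L (w(L) = -2 + (2*L + L) = -2 + 3*L)
X(d) = 5*d
(w(6)*(-41))*X(0) = ((-2 + 3*6)*(-41))*(5*0) = ((-2 + 18)*(-41))*0 = (16*(-41))*0 = -656*0 = 0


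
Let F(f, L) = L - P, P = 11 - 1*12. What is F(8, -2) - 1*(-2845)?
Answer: 2844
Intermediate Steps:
P = -1 (P = 11 - 12 = -1)
F(f, L) = 1 + L (F(f, L) = L - 1*(-1) = L + 1 = 1 + L)
F(8, -2) - 1*(-2845) = (1 - 2) - 1*(-2845) = -1 + 2845 = 2844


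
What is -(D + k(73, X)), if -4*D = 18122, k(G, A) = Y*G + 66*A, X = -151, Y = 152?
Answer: 6801/2 ≈ 3400.5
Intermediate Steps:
k(G, A) = 66*A + 152*G (k(G, A) = 152*G + 66*A = 66*A + 152*G)
D = -9061/2 (D = -¼*18122 = -9061/2 ≈ -4530.5)
-(D + k(73, X)) = -(-9061/2 + (66*(-151) + 152*73)) = -(-9061/2 + (-9966 + 11096)) = -(-9061/2 + 1130) = -1*(-6801/2) = 6801/2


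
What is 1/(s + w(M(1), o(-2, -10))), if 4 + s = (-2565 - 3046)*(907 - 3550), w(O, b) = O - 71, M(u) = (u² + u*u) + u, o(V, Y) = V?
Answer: 1/14829801 ≈ 6.7432e-8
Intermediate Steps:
M(u) = u + 2*u² (M(u) = (u² + u²) + u = 2*u² + u = u + 2*u²)
w(O, b) = -71 + O
s = 14829869 (s = -4 + (-2565 - 3046)*(907 - 3550) = -4 - 5611*(-2643) = -4 + 14829873 = 14829869)
1/(s + w(M(1), o(-2, -10))) = 1/(14829869 + (-71 + 1*(1 + 2*1))) = 1/(14829869 + (-71 + 1*(1 + 2))) = 1/(14829869 + (-71 + 1*3)) = 1/(14829869 + (-71 + 3)) = 1/(14829869 - 68) = 1/14829801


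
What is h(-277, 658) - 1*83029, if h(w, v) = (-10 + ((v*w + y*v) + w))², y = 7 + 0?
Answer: 31665051780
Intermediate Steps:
y = 7
h(w, v) = (-10 + w + 7*v + v*w)² (h(w, v) = (-10 + ((v*w + 7*v) + w))² = (-10 + ((7*v + v*w) + w))² = (-10 + (w + 7*v + v*w))² = (-10 + w + 7*v + v*w)²)
h(-277, 658) - 1*83029 = (-10 - 277 + 7*658 + 658*(-277))² - 1*83029 = (-10 - 277 + 4606 - 182266)² - 83029 = (-177947)² - 83029 = 31665134809 - 83029 = 31665051780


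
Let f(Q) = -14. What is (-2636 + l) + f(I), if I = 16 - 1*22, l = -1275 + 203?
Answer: -3722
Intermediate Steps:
l = -1072
I = -6 (I = 16 - 22 = -6)
(-2636 + l) + f(I) = (-2636 - 1072) - 14 = -3708 - 14 = -3722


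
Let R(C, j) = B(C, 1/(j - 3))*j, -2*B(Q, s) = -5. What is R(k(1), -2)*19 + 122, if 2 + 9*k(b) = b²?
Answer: 27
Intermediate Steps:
k(b) = -2/9 + b²/9
B(Q, s) = 5/2 (B(Q, s) = -½*(-5) = 5/2)
R(C, j) = 5*j/2
R(k(1), -2)*19 + 122 = ((5/2)*(-2))*19 + 122 = -5*19 + 122 = -95 + 122 = 27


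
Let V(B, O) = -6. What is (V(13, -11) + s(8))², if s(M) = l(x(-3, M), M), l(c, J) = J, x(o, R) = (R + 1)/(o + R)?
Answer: 4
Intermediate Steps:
x(o, R) = (1 + R)/(R + o)
s(M) = M
(V(13, -11) + s(8))² = (-6 + 8)² = 2² = 4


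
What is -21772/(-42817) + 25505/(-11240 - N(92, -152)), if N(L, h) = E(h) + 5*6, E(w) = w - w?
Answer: -169335429/96509518 ≈ -1.7546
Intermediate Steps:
E(w) = 0
N(L, h) = 30 (N(L, h) = 0 + 5*6 = 0 + 30 = 30)
-21772/(-42817) + 25505/(-11240 - N(92, -152)) = -21772/(-42817) + 25505/(-11240 - 1*30) = -21772*(-1/42817) + 25505/(-11240 - 30) = 21772/42817 + 25505/(-11270) = 21772/42817 + 25505*(-1/11270) = 21772/42817 - 5101/2254 = -169335429/96509518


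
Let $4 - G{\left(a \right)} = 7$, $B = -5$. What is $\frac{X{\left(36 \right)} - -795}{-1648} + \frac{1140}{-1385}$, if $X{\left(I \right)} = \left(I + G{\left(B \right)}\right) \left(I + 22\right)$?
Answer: $- \frac{1126137}{456496} \approx -2.4669$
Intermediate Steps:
$G{\left(a \right)} = -3$ ($G{\left(a \right)} = 4 - 7 = -3$)
$X{\left(I \right)} = \left(-3 + I\right) \left(22 + I\right)$ ($X{\left(I \right)} = \left(I - 3\right) \left(I + 22\right) = \left(-3 + I\right) \left(22 + I\right)$)
$\frac{X{\left(36 \right)} - -795}{-1648} + \frac{1140}{-1385} = \frac{\left(-66 + 36^{2} + 19 \cdot 36\right) - -795}{-1648} + \frac{1140}{-1385} = \left(\left(-66 + 1296 + 684\right) + 795\right) \left(- \frac{1}{1648}\right) + 1140 \left(- \frac{1}{1385}\right) = \left(1914 + 795\right) \left(- \frac{1}{1648}\right) - \frac{228}{277} = 2709 \left(- \frac{1}{1648}\right) - \frac{228}{277} = - \frac{2709}{1648} - \frac{228}{277} = - \frac{1126137}{456496}$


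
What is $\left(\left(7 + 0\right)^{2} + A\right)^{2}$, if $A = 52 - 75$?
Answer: $676$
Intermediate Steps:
$A = -23$ ($A = 52 - 75 = -23$)
$\left(\left(7 + 0\right)^{2} + A\right)^{2} = \left(\left(7 + 0\right)^{2} - 23\right)^{2} = \left(7^{2} - 23\right)^{2} = \left(49 - 23\right)^{2} = 26^{2} = 676$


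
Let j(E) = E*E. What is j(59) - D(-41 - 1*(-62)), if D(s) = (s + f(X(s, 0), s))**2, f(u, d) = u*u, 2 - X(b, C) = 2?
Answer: 3040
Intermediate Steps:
X(b, C) = 0 (X(b, C) = 2 - 1*2 = 2 - 2 = 0)
f(u, d) = u**2
j(E) = E**2
D(s) = s**2 (D(s) = (s + 0**2)**2 = (s + 0)**2 = s**2)
j(59) - D(-41 - 1*(-62)) = 59**2 - (-41 - 1*(-62))**2 = 3481 - (-41 + 62)**2 = 3481 - 1*21**2 = 3481 - 1*441 = 3481 - 441 = 3040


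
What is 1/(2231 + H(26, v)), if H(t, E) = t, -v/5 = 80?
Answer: 1/2257 ≈ 0.00044307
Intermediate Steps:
v = -400 (v = -5*80 = -400)
1/(2231 + H(26, v)) = 1/(2231 + 26) = 1/2257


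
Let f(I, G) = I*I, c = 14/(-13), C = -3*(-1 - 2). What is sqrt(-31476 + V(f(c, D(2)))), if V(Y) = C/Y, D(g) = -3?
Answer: 5*I*sqrt(246711)/14 ≈ 177.39*I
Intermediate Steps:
C = 9 (C = -3*(-3) = 9)
c = -14/13 (c = 14*(-1/13) = -14/13 ≈ -1.0769)
f(I, G) = I**2
V(Y) = 9/Y
sqrt(-31476 + V(f(c, D(2)))) = sqrt(-31476 + 9/((-14/13)**2)) = sqrt(-31476 + 9/(196/169)) = sqrt(-31476 + 9*(169/196)) = sqrt(-31476 + 1521/196) = sqrt(-6167775/196) = 5*I*sqrt(246711)/14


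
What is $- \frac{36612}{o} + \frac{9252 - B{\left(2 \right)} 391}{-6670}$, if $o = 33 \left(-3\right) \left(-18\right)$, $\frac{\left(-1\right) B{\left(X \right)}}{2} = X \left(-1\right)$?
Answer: $- \frac{795994}{36685} \approx -21.698$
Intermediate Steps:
$B{\left(X \right)} = 2 X$ ($B{\left(X \right)} = - 2 X \left(-1\right) = - 2 \left(- X\right) = 2 X$)
$o = 1782$ ($o = \left(-99\right) \left(-18\right) = 1782$)
$- \frac{36612}{o} + \frac{9252 - B{\left(2 \right)} 391}{-6670} = - \frac{36612}{1782} + \frac{9252 - 2 \cdot 2 \cdot 391}{-6670} = \left(-36612\right) \frac{1}{1782} + \left(9252 - 4 \cdot 391\right) \left(- \frac{1}{6670}\right) = - \frac{226}{11} + \left(9252 - 1564\right) \left(- \frac{1}{6670}\right) = - \frac{226}{11} + 7688 \left(- \frac{1}{6670}\right) = - \frac{226}{11} - \frac{3844}{3335} = - \frac{795994}{36685}$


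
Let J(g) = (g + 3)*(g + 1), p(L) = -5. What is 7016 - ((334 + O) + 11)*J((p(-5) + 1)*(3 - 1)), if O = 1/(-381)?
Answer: -1927444/381 ≈ -5058.9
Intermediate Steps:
O = -1/381 ≈ -0.0026247
J(g) = (1 + g)*(3 + g) (J(g) = (3 + g)*(1 + g) = (1 + g)*(3 + g))
7016 - ((334 + O) + 11)*J((p(-5) + 1)*(3 - 1)) = 7016 - ((334 - 1/381) + 11)*(3 + ((-5 + 1)*(3 - 1))² + 4*((-5 + 1)*(3 - 1))) = 7016 - (127253/381 + 11)*(3 + (-4*2)² + 4*(-4*2)) = 7016 - 131444*(3 + (-8)² + 4*(-8))/381 = 7016 - 131444*(3 + 64 - 32)/381 = 7016 - 131444*35/381 = 7016 - 1*4600540/381 = 7016 - 4600540/381 = -1927444/381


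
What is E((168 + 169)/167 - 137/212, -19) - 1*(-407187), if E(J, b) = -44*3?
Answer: 407055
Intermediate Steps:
E(J, b) = -132
E((168 + 169)/167 - 137/212, -19) - 1*(-407187) = -132 - 1*(-407187) = -132 + 407187 = 407055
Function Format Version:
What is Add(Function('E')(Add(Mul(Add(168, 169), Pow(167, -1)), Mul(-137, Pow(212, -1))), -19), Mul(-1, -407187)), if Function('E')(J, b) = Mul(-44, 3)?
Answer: 407055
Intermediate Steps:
Function('E')(J, b) = -132
Add(Function('E')(Add(Mul(Add(168, 169), Pow(167, -1)), Mul(-137, Pow(212, -1))), -19), Mul(-1, -407187)) = Add(-132, Mul(-1, -407187)) = Add(-132, 407187) = 407055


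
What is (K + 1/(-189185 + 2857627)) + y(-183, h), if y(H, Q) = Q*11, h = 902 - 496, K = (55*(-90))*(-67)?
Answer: 896906051273/2668442 ≈ 3.3612e+5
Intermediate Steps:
K = 331650 (K = -4950*(-67) = 331650)
h = 406
y(H, Q) = 11*Q
(K + 1/(-189185 + 2857627)) + y(-183, h) = (331650 + 1/(-189185 + 2857627)) + 11*406 = (331650 + 1/2668442) + 4466 = 884988789301/2668442 + 4466 = 896906051273/2668442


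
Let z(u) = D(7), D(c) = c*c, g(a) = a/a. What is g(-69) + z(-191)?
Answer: 50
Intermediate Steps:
g(a) = 1
D(c) = c**2
z(u) = 49 (z(u) = 7**2 = 49)
g(-69) + z(-191) = 1 + 49 = 50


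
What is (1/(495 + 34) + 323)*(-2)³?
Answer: -1366944/529 ≈ -2584.0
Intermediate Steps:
(1/(495 + 34) + 323)*(-2)³ = (1/529 + 323)*(-8) = (170868/529)*(-8) = -1366944/529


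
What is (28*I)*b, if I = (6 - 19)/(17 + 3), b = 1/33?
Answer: -91/165 ≈ -0.55152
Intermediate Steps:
b = 1/33 ≈ 0.030303
I = -13/20 ≈ -0.65000
(28*I)*b = (28*(-13/20))*(1/33) = -91/5*1/33 = -91/165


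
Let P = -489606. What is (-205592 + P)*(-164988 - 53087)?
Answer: 151605303850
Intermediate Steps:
(-205592 + P)*(-164988 - 53087) = (-205592 - 489606)*(-164988 - 53087) = -695198*(-218075) = 151605303850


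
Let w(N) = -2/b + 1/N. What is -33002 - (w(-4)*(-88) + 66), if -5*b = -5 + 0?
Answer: -33266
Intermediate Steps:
b = 1 (b = -(-5 + 0)/5 = -1/5*(-5) = 1)
w(N) = -2 + 1/N (w(N) = -2/1 + 1/N = -2*1 + 1/N = -2 + 1/N)
-33002 - (w(-4)*(-88) + 66) = -33002 - ((-2 + 1/(-4))*(-88) + 66) = -33002 - ((-2 - 1/4)*(-88) + 66) = -33002 - (-9/4*(-88) + 66) = -33002 - (198 + 66) = -33002 - 1*264 = -33002 - 264 = -33266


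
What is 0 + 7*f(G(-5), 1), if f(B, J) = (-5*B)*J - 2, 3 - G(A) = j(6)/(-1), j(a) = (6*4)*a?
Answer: -5159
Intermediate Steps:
j(a) = 24*a
G(A) = 147 (G(A) = 3 - 24*6/(-1) = 3 - 144*(-1) = 3 - 1*(-144) = 3 + 144 = 147)
f(B, J) = -2 - 5*B*J (f(B, J) = -5*B*J - 2 = -2 - 5*B*J)
0 + 7*f(G(-5), 1) = 0 + 7*(-2 - 5*147*1) = 0 + 7*(-2 - 735) = 0 + 7*(-737) = 0 - 5159 = -5159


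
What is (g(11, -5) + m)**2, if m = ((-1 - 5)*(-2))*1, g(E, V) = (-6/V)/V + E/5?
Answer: 121801/625 ≈ 194.88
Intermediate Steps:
g(E, V) = -6/V**2 + E/5 (g(E, V) = -6/V**2 + E*(1/5) = -6/V**2 + E/5)
m = 12 (m = -6*(-2)*1 = 12*1 = 12)
(g(11, -5) + m)**2 = ((-6/(-5)**2 + (1/5)*11) + 12)**2 = ((-6*1/25 + 11/5) + 12)**2 = ((-6/25 + 11/5) + 12)**2 = (49/25 + 12)**2 = (349/25)**2 = 121801/625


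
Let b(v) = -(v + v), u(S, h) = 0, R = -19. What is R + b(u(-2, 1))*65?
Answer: -19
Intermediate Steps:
b(v) = -2*v
R + b(u(-2, 1))*65 = -19 - 2*0*65 = -19 + 0*65 = -19 + 0 = -19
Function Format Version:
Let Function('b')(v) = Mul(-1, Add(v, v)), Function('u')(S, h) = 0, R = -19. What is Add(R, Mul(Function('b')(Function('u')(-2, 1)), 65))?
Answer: -19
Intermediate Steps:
Function('b')(v) = Mul(-2, v) (Function('b')(v) = Mul(-1, Mul(2, v)) = Mul(-2, v))
Add(R, Mul(Function('b')(Function('u')(-2, 1)), 65)) = Add(-19, Mul(Mul(-2, 0), 65)) = Add(-19, Mul(0, 65)) = Add(-19, 0) = -19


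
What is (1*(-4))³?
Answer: -64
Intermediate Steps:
(1*(-4))³ = (-4)³ = -64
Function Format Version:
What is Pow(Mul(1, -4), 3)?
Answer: -64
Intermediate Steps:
Pow(Mul(1, -4), 3) = Pow(-4, 3) = -64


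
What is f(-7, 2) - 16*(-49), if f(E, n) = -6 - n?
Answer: 776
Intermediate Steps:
f(-7, 2) - 16*(-49) = (-6 - 1*2) - 16*(-49) = (-6 - 2) + 784 = -8 + 784 = 776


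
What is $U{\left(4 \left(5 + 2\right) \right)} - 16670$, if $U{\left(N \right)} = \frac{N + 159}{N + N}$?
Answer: $- \frac{933333}{56} \approx -16667.0$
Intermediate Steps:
$U{\left(N \right)} = \frac{159 + N}{2 N}$
$U{\left(4 \left(5 + 2\right) \right)} - 16670 = \frac{159 + 4 \left(5 + 2\right)}{2 \cdot 4 \left(5 + 2\right)} - 16670 = \frac{159 + 4 \cdot 7}{2 \cdot 4 \cdot 7} - 16670 = \frac{159 + 28}{2 \cdot 28} - 16670 = \frac{1}{2} \cdot \frac{1}{28} \cdot 187 - 16670 = \frac{187}{56} - 16670 = - \frac{933333}{56}$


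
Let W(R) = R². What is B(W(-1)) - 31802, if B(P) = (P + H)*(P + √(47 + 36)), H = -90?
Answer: -31891 - 89*√83 ≈ -32702.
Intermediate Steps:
B(P) = (-90 + P)*(P + √83) (B(P) = (P - 90)*(P + √(47 + 36)) = (-90 + P)*(P + √83))
B(W(-1)) - 31802 = (((-1)²)² - 90*(-1)² - 90*√83 + (-1)²*√83) - 31802 = (1² - 90*1 - 90*√83 + 1*√83) - 31802 = (1 - 90 - 90*√83 + √83) - 31802 = (-89 - 89*√83) - 31802 = -31891 - 89*√83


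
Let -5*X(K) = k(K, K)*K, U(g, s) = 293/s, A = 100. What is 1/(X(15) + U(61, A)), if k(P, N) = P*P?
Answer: -100/67207 ≈ -0.0014879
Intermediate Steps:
k(P, N) = P**2
X(K) = -K**3/5 (X(K) = -K**2*K/5 = -K**3/5)
1/(X(15) + U(61, A)) = 1/(-1/5*15**3 + 293/100) = 1/(-1/5*3375 + 293*(1/100)) = 1/(-675 + 293/100) = 1/(-67207/100) = -100/67207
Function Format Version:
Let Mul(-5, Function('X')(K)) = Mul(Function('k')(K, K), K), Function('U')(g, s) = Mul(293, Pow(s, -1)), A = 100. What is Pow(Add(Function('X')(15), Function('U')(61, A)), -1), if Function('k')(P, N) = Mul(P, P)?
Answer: Rational(-100, 67207) ≈ -0.0014879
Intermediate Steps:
Function('k')(P, N) = Pow(P, 2)
Function('X')(K) = Mul(Rational(-1, 5), Pow(K, 3)) (Function('X')(K) = Mul(Rational(-1, 5), Mul(Pow(K, 2), K)) = Mul(Rational(-1, 5), Pow(K, 3)))
Pow(Add(Function('X')(15), Function('U')(61, A)), -1) = Pow(Add(Mul(Rational(-1, 5), Pow(15, 3)), Mul(293, Pow(100, -1))), -1) = Pow(Add(Mul(Rational(-1, 5), 3375), Mul(293, Rational(1, 100))), -1) = Pow(Add(-675, Rational(293, 100)), -1) = Pow(Rational(-67207, 100), -1) = Rational(-100, 67207)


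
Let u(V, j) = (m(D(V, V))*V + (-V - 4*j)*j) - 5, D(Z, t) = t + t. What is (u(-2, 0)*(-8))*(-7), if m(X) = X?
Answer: 168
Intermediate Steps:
D(Z, t) = 2*t
u(V, j) = -5 + 2*V² + j*(-V - 4*j) (u(V, j) = ((2*V)*V + (-V - 4*j)*j) - 5 = (2*V² + j*(-V - 4*j)) - 5 = -5 + 2*V² + j*(-V - 4*j))
(u(-2, 0)*(-8))*(-7) = ((-5 - 4*0² + 2*(-2)² - 1*(-2)*0)*(-8))*(-7) = ((-5 - 4*0 + 2*4 + 0)*(-8))*(-7) = ((-5 + 0 + 8 + 0)*(-8))*(-7) = (3*(-8))*(-7) = -24*(-7) = 168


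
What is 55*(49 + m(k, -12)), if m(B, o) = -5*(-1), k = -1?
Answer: 2970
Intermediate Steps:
m(B, o) = 5
55*(49 + m(k, -12)) = 55*(49 + 5) = 55*54 = 2970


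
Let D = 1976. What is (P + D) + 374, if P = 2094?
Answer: 4444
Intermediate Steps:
(P + D) + 374 = (2094 + 1976) + 374 = 4070 + 374 = 4444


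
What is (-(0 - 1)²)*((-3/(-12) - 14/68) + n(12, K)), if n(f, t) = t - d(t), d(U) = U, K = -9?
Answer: -3/68 ≈ -0.044118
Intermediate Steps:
n(f, t) = 0 (n(f, t) = t - t = 0)
(-(0 - 1)²)*((-3/(-12) - 14/68) + n(12, K)) = (-(0 - 1)²)*((-3/(-12) - 14/68) + 0) = (-1*(-1)²)*((-3*(-1/12) - 14*1/68) + 0) = (-1*1)*((¼ - 7/34) + 0) = -(3/68 + 0) = -1*3/68 = -3/68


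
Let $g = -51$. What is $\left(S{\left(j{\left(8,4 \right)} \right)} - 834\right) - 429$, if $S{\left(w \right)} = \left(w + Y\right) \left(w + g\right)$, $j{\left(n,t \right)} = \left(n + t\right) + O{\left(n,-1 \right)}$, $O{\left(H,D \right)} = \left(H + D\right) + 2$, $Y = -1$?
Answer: $-1863$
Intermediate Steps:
$O{\left(H,D \right)} = 2 + D + H$ ($O{\left(H,D \right)} = \left(D + H\right) + 2 = 2 + D + H$)
$j{\left(n,t \right)} = 1 + t + 2 n$ ($j{\left(n,t \right)} = \left(n + t\right) + \left(2 - 1 + n\right) = \left(n + t\right) + \left(1 + n\right) = 1 + t + 2 n$)
$S{\left(w \right)} = \left(-1 + w\right) \left(-51 + w\right)$ ($S{\left(w \right)} = \left(w - 1\right) \left(w - 51\right) = \left(-1 + w\right) \left(-51 + w\right)$)
$\left(S{\left(j{\left(8,4 \right)} \right)} - 834\right) - 429 = \left(\left(51 + \left(1 + 4 + 2 \cdot 8\right)^{2} - 52 \left(1 + 4 + 2 \cdot 8\right)\right) - 834\right) - 429 = \left(\left(51 + \left(1 + 4 + 16\right)^{2} - 52 \left(1 + 4 + 16\right)\right) - 834\right) - 429 = \left(\left(51 + 21^{2} - 1092\right) - 834\right) - 429 = \left(\left(51 + 441 - 1092\right) - 834\right) - 429 = \left(-600 - 834\right) - 429 = -1434 - 429 = -1863$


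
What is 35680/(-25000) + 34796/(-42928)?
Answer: -15009819/6707500 ≈ -2.2378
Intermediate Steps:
35680/(-25000) + 34796/(-42928) = 35680*(-1/25000) + 34796*(-1/42928) = -892/625 - 8699/10732 = -15009819/6707500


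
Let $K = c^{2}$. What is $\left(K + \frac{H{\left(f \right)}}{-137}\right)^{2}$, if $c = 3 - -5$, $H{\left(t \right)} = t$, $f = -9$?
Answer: $\frac{77035729}{18769} \approx 4104.4$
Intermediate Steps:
$c = 8$ ($c = 3 + 5 = 8$)
$K = 64$ ($K = 8^{2} = 64$)
$\left(K + \frac{H{\left(f \right)}}{-137}\right)^{2} = \left(64 - \frac{9}{-137}\right)^{2} = \left(64 - - \frac{9}{137}\right)^{2} = \left(64 + \frac{9}{137}\right)^{2} = \left(\frac{8777}{137}\right)^{2} = \frac{77035729}{18769}$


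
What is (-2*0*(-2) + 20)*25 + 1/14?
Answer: 7001/14 ≈ 500.07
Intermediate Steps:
(-2*0*(-2) + 20)*25 + 1/14 = (0*(-2) + 20)*25 + 1/14 = (0 + 20)*25 + 1/14 = 20*25 + 1/14 = 500 + 1/14 = 7001/14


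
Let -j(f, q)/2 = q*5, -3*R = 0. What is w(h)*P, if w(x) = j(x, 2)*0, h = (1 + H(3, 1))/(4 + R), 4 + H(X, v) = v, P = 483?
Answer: 0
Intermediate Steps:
H(X, v) = -4 + v
R = 0 (R = -⅓*0 = 0)
j(f, q) = -10*q (j(f, q) = -2*q*5 = -10*q)
h = -½ (h = (1 + (-4 + 1))/(4 + 0) = (1 - 3)/4 = -2*¼ = -½ ≈ -0.50000)
w(x) = 0 (w(x) = -10*2*0 = -20*0 = 0)
w(h)*P = 0*483 = 0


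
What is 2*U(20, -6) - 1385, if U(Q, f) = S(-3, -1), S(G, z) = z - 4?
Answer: -1395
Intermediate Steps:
S(G, z) = -4 + z
U(Q, f) = -5 (U(Q, f) = -4 - 1 = -5)
2*U(20, -6) - 1385 = 2*(-5) - 1385 = -10 - 1385 = -1395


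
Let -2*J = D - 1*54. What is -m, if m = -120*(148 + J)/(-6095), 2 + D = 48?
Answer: -3648/1219 ≈ -2.9926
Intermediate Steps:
D = 46 (D = -2 + 48 = 46)
J = 4 (J = -(46 - 1*54)/2 = -(46 - 54)/2 = -½*(-8) = 4)
m = 3648/1219 (m = -120*(148 + 4)/(-6095) = -120*152*(-1/6095) = -18240*(-1/6095) = 3648/1219 ≈ 2.9926)
-m = -1*3648/1219 = -3648/1219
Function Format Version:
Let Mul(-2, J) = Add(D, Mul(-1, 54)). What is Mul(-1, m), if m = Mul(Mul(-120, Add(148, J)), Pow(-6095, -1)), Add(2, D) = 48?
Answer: Rational(-3648, 1219) ≈ -2.9926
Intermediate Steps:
D = 46 (D = Add(-2, 48) = 46)
J = 4 (J = Mul(Rational(-1, 2), Add(46, Mul(-1, 54))) = Mul(Rational(-1, 2), Add(46, -54)) = Mul(Rational(-1, 2), -8) = 4)
m = Rational(3648, 1219) (m = Mul(Mul(-120, Add(148, 4)), Pow(-6095, -1)) = Mul(Mul(-120, 152), Rational(-1, 6095)) = Mul(-18240, Rational(-1, 6095)) = Rational(3648, 1219) ≈ 2.9926)
Mul(-1, m) = Mul(-1, Rational(3648, 1219)) = Rational(-3648, 1219)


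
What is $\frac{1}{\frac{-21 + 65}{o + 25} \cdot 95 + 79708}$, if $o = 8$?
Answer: $\frac{3}{239504} \approx 1.2526 \cdot 10^{-5}$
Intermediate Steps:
$\frac{1}{\frac{-21 + 65}{o + 25} \cdot 95 + 79708} = \frac{1}{\frac{-21 + 65}{8 + 25} \cdot 95 + 79708} = \frac{1}{\frac{44}{33} \cdot 95 + 79708} = \frac{1}{44 \cdot \frac{1}{33} \cdot 95 + 79708} = \frac{1}{\frac{4}{3} \cdot 95 + 79708} = \frac{1}{\frac{380}{3} + 79708} = \frac{1}{\frac{239504}{3}} = \frac{3}{239504}$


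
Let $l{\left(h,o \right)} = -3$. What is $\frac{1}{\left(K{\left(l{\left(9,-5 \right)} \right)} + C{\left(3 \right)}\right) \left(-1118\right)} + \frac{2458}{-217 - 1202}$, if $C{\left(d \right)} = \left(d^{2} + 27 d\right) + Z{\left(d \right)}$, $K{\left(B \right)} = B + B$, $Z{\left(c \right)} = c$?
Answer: $- \frac{14367}{8294} \approx -1.7322$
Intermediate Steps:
$K{\left(B \right)} = 2 B$
$C{\left(d \right)} = d^{2} + 28 d$ ($C{\left(d \right)} = \left(d^{2} + 27 d\right) + d = d^{2} + 28 d$)
$\frac{1}{\left(K{\left(l{\left(9,-5 \right)} \right)} + C{\left(3 \right)}\right) \left(-1118\right)} + \frac{2458}{-217 - 1202} = \frac{1}{\left(2 \left(-3\right) + 3 \left(28 + 3\right)\right) \left(-1118\right)} + \frac{2458}{-217 - 1202} = \frac{1}{-6 + 3 \cdot 31} \left(- \frac{1}{1118}\right) + \frac{2458}{-217 - 1202} = \frac{1}{-6 + 93} \left(- \frac{1}{1118}\right) + \frac{2458}{-1419} = \frac{1}{87} \left(- \frac{1}{1118}\right) + 2458 \left(- \frac{1}{1419}\right) = \frac{1}{87} \left(- \frac{1}{1118}\right) - \frac{2458}{1419} = - \frac{1}{97266} - \frac{2458}{1419} = - \frac{14367}{8294}$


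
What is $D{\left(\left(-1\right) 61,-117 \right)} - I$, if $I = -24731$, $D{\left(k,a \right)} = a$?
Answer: $24614$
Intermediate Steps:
$D{\left(\left(-1\right) 61,-117 \right)} - I = -117 - -24731 = -117 + 24731 = 24614$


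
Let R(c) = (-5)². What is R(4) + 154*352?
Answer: 54233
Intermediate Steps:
R(c) = 25
R(4) + 154*352 = 25 + 154*352 = 25 + 54208 = 54233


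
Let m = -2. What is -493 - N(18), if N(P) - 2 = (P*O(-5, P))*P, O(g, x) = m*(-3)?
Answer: -2439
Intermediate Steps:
O(g, x) = 6 (O(g, x) = -2*(-3) = 6)
N(P) = 2 + 6*P² (N(P) = 2 + (P*6)*P = 2 + (6*P)*P = 2 + 6*P²)
-493 - N(18) = -493 - (2 + 6*18²) = -493 - (2 + 6*324) = -493 - (2 + 1944) = -493 - 1*1946 = -493 - 1946 = -2439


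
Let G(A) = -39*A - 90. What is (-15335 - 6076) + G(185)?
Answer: -28716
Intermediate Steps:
G(A) = -90 - 39*A
(-15335 - 6076) + G(185) = (-15335 - 6076) + (-90 - 39*185) = -21411 + (-90 - 7215) = -21411 - 7305 = -28716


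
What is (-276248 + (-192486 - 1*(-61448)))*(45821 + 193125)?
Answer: -97319360556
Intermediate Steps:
(-276248 + (-192486 - 1*(-61448)))*(45821 + 193125) = (-276248 + (-192486 + 61448))*238946 = (-276248 - 131038)*238946 = -407286*238946 = -97319360556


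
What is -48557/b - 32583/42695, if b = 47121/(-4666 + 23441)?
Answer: -38924759777668/2011831095 ≈ -19348.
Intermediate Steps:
b = 47121/18775 ≈ 2.5098
-48557/b - 32583/42695 = -48557/47121/18775 - 32583/42695 = -48557*18775/47121 - 32583*1/42695 = -911657675/47121 - 32583/42695 = -38924759777668/2011831095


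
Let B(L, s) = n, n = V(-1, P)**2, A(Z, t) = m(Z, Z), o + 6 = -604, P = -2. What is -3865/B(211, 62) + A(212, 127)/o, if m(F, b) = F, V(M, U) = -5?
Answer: -47259/305 ≈ -154.95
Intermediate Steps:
o = -610 (o = -6 - 604 = -610)
A(Z, t) = Z
n = 25 (n = (-5)**2 = 25)
B(L, s) = 25
-3865/B(211, 62) + A(212, 127)/o = -3865/25 + 212/(-610) = -3865*1/25 + 212*(-1/610) = -773/5 - 106/305 = -47259/305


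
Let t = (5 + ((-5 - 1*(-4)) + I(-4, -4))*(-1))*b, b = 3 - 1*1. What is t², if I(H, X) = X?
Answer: 400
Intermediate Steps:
b = 2 (b = 3 - 1 = 2)
t = 20 (t = (5 + ((-5 - 1*(-4)) - 4)*(-1))*2 = (5 + ((-5 + 4) - 4)*(-1))*2 = (5 + (-1 - 4)*(-1))*2 = (5 - 5*(-1))*2 = (5 + 5)*2 = 10*2 = 20)
t² = 20² = 400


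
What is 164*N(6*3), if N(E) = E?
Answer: 2952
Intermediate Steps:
164*N(6*3) = 164*(6*3) = 164*18 = 2952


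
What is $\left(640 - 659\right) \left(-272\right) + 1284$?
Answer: $6452$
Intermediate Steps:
$\left(640 - 659\right) \left(-272\right) + 1284 = \left(-19\right) \left(-272\right) + 1284 = 5168 + 1284 = 6452$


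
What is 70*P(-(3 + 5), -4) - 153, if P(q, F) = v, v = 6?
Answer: 267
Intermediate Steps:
P(q, F) = 6
70*P(-(3 + 5), -4) - 153 = 70*6 - 153 = 420 - 153 = 267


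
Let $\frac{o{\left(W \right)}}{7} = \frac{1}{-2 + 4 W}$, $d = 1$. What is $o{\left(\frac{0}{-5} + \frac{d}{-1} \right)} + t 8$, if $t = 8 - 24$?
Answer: $- \frac{775}{6} \approx -129.17$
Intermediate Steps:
$o{\left(W \right)} = \frac{7}{-2 + 4 W}$
$t = -16$ ($t = 8 - 24 = -16$)
$o{\left(\frac{0}{-5} + \frac{d}{-1} \right)} + t 8 = \frac{7}{2 \left(-1 + 2 \left(\frac{0}{-5} + 1 \frac{1}{-1}\right)\right)} - 128 = \frac{7}{2 \left(-1 + 2 \left(0 \left(- \frac{1}{5}\right) + 1 \left(-1\right)\right)\right)} - 128 = \frac{7}{2 \left(-1 + 2 \left(0 - 1\right)\right)} - 128 = \frac{7}{2 \left(-1 + 2 \left(-1\right)\right)} - 128 = \frac{7}{2 \left(-1 - 2\right)} - 128 = \frac{7}{2 \left(-3\right)} - 128 = \frac{7}{2} \left(- \frac{1}{3}\right) - 128 = - \frac{7}{6} - 128 = - \frac{775}{6}$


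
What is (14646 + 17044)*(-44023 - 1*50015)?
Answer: -2980064220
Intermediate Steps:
(14646 + 17044)*(-44023 - 1*50015) = 31690*(-44023 - 50015) = 31690*(-94038) = -2980064220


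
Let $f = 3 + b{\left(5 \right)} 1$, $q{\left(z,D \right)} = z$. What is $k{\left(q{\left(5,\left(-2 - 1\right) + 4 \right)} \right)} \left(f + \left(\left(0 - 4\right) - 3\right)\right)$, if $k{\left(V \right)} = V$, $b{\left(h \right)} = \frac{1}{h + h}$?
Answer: $- \frac{39}{2} \approx -19.5$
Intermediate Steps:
$b{\left(h \right)} = \frac{1}{2 h}$
$f = \frac{31}{10}$ ($f = 3 + \frac{1}{2 \cdot 5} \cdot 1 = 3 + \frac{1}{2} \cdot \frac{1}{5} \cdot 1 = 3 + \frac{1}{10} \cdot 1 = 3 + \frac{1}{10} = \frac{31}{10} \approx 3.1$)
$k{\left(q{\left(5,\left(-2 - 1\right) + 4 \right)} \right)} \left(f + \left(\left(0 - 4\right) - 3\right)\right) = 5 \left(\frac{31}{10} + \left(\left(0 - 4\right) - 3\right)\right) = 5 \left(\frac{31}{10} - 7\right) = 5 \left(- \frac{39}{10}\right) = - \frac{39}{2}$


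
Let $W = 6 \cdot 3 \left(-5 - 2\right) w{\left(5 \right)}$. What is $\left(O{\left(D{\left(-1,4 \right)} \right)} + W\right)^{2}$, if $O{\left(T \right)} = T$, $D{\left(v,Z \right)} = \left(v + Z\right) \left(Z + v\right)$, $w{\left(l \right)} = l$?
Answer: $385641$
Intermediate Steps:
$D{\left(v,Z \right)} = \left(Z + v\right)^{2}$ ($D{\left(v,Z \right)} = \left(Z + v\right) \left(Z + v\right) = \left(Z + v\right)^{2}$)
$W = -630$ ($W = 6 \cdot 3 \left(-5 - 2\right) 5 = 6 \cdot 3 \left(-7\right) 5 = 6 \left(-21\right) 5 = \left(-126\right) 5 = -630$)
$\left(O{\left(D{\left(-1,4 \right)} \right)} + W\right)^{2} = \left(\left(4 - 1\right)^{2} - 630\right)^{2} = \left(3^{2} - 630\right)^{2} = \left(9 - 630\right)^{2} = \left(-621\right)^{2} = 385641$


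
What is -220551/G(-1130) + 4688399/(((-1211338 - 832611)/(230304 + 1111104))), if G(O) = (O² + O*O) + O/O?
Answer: -5353665921046177097/1739946333383 ≈ -3.0769e+6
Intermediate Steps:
G(O) = 1 + 2*O² (G(O) = (O² + O²) + 1 = 2*O² + 1 = 1 + 2*O²)
-220551/G(-1130) + 4688399/(((-1211338 - 832611)/(230304 + 1111104))) = -220551/(1 + 2*(-1130)²) + 4688399/(((-1211338 - 832611)/(230304 + 1111104))) = -220551/(1 + 2*1276900) + 4688399/((-2043949/1341408)) = -220551/(1 + 2553800) + 4688399/((-2043949*1/1341408)) = -220551/2553801 + 4688399/(-2043949/1341408) = -220551*1/2553801 + 4688399*(-1341408/2043949) = -73517/851267 - 6289055925792/2043949 = -5353665921046177097/1739946333383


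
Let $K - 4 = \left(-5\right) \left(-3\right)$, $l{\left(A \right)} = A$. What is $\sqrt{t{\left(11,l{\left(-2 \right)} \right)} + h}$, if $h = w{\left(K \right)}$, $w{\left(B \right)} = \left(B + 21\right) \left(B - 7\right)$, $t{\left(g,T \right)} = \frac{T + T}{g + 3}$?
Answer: $\frac{\sqrt{23506}}{7} \approx 21.902$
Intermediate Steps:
$t{\left(g,T \right)} = \frac{2 T}{3 + g}$
$K = 19$ ($K = 4 - -15 = 4 + 15 = 19$)
$w{\left(B \right)} = \left(-7 + B\right) \left(21 + B\right)$ ($w{\left(B \right)} = \left(21 + B\right) \left(-7 + B\right) = \left(-7 + B\right) \left(21 + B\right)$)
$h = 480$ ($h = -147 + 19^{2} + 14 \cdot 19 = -147 + 361 + 266 = 480$)
$\sqrt{t{\left(11,l{\left(-2 \right)} \right)} + h} = \sqrt{2 \left(-2\right) \frac{1}{3 + 11} + 480} = \sqrt{2 \left(-2\right) \frac{1}{14} + 480} = \sqrt{- \frac{2}{7} + 480} = \sqrt{\frac{3358}{7}} = \frac{\sqrt{23506}}{7}$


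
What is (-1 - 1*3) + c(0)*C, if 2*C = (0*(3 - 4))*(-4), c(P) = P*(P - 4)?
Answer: -4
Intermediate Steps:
c(P) = P*(-4 + P)
C = 0 (C = ((0*(3 - 4))*(-4))/2 = ((0*(-1))*(-4))/2 = (0*(-4))/2 = (½)*0 = 0)
(-1 - 1*3) + c(0)*C = (-1 - 1*3) + (0*(-4 + 0))*0 = (-1 - 3) + (0*(-4))*0 = -4 + 0*0 = -4 + 0 = -4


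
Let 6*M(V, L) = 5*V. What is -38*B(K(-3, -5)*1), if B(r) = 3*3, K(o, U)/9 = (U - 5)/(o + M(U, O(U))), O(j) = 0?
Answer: -342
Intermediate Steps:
M(V, L) = 5*V/6 (M(V, L) = (5*V)/6 = 5*V/6)
K(o, U) = 9*(-5 + U)/(o + 5*U/6) (K(o, U) = 9*((U - 5)/(o + 5*U/6)) = 9*((-5 + U)/(o + 5*U/6)) = 9*(-5 + U)/(o + 5*U/6))
B(r) = 9
-38*B(K(-3, -5)*1) = -38*9 = -342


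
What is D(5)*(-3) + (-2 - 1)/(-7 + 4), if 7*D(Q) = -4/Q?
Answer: 47/35 ≈ 1.3429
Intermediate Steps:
D(Q) = -4/(7*Q) (D(Q) = (-4/Q)/7 = -4/(7*Q))
D(5)*(-3) + (-2 - 1)/(-7 + 4) = -4/7/5*(-3) + (-2 - 1)/(-7 + 4) = -4/7*⅕*(-3) - 3/(-3) = -4/35*(-3) - 3*(-⅓) = 12/35 + 1 = 47/35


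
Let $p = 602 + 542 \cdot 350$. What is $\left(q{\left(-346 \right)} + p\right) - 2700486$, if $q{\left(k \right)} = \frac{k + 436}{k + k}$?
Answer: $- \frac{868523709}{346} \approx -2.5102 \cdot 10^{6}$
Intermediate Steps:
$p = 190302$ ($p = 602 + 189700 = 190302$)
$q{\left(k \right)} = \frac{436 + k}{2 k}$
$\left(q{\left(-346 \right)} + p\right) - 2700486 = \left(\frac{436 - 346}{2 \left(-346\right)} + 190302\right) - 2700486 = \left(\frac{1}{2} \left(- \frac{1}{346}\right) 90 + 190302\right) - 2700486 = \left(- \frac{45}{346} + 190302\right) - 2700486 = \frac{65844447}{346} - 2700486 = - \frac{868523709}{346}$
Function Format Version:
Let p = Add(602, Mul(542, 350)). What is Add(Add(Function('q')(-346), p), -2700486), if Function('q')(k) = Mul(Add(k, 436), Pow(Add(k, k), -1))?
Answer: Rational(-868523709, 346) ≈ -2.5102e+6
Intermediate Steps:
p = 190302 (p = Add(602, 189700) = 190302)
Function('q')(k) = Mul(Rational(1, 2), Pow(k, -1), Add(436, k)) (Function('q')(k) = Mul(Add(436, k), Pow(Mul(2, k), -1)) = Mul(Add(436, k), Mul(Rational(1, 2), Pow(k, -1))) = Mul(Rational(1, 2), Pow(k, -1), Add(436, k)))
Add(Add(Function('q')(-346), p), -2700486) = Add(Add(Mul(Rational(1, 2), Pow(-346, -1), Add(436, -346)), 190302), -2700486) = Add(Add(Mul(Rational(1, 2), Rational(-1, 346), 90), 190302), -2700486) = Add(Add(Rational(-45, 346), 190302), -2700486) = Add(Rational(65844447, 346), -2700486) = Rational(-868523709, 346)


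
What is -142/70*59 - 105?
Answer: -7864/35 ≈ -224.69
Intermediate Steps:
-142/70*59 - 105 = -142*1/70*59 - 105 = -71/35*59 - 105 = -4189/35 - 105 = -7864/35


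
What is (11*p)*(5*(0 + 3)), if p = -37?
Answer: -6105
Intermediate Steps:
(11*p)*(5*(0 + 3)) = (11*(-37))*(5*(0 + 3)) = -2035*3 = -407*15 = -6105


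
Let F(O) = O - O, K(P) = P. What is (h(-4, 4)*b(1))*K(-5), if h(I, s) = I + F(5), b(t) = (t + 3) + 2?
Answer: 120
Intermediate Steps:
F(O) = 0
b(t) = 5 + t (b(t) = (3 + t) + 2 = 5 + t)
h(I, s) = I (h(I, s) = I + 0 = I)
(h(-4, 4)*b(1))*K(-5) = -4*(5 + 1)*(-5) = -4*6*(-5) = -24*(-5) = 120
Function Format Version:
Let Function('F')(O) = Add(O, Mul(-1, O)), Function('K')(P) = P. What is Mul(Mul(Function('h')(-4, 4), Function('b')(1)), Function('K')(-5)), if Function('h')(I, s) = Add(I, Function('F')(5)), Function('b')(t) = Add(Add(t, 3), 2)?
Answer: 120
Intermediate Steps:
Function('F')(O) = 0
Function('b')(t) = Add(5, t) (Function('b')(t) = Add(Add(3, t), 2) = Add(5, t))
Function('h')(I, s) = I (Function('h')(I, s) = Add(I, 0) = I)
Mul(Mul(Function('h')(-4, 4), Function('b')(1)), Function('K')(-5)) = Mul(Mul(-4, Add(5, 1)), -5) = Mul(Mul(-4, 6), -5) = Mul(-24, -5) = 120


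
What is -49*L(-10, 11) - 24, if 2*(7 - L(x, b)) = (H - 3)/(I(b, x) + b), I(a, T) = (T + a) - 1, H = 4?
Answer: -8025/22 ≈ -364.77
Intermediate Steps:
I(a, T) = -1 + T + a
L(x, b) = 7 - 1/(2*(-1 + x + 2*b)) (L(x, b) = 7 - (4 - 3)/(2*((-1 + x + b) + b)) = 7 - 1/(2*((-1 + b + x) + b)) = 7 - 1/(2*(-1 + x + 2*b)))
-49*L(-10, 11) - 24 = -49*(-15 + 14*(-10) + 28*11)/(2*(-1 - 10 + 2*11)) - 24 = -49*(-15 - 140 + 308)/(2*(-1 - 10 + 22)) - 24 = -49*153/(2*11) - 24 = -49*153/22 - 24 = -7497/22 - 24 = -8025/22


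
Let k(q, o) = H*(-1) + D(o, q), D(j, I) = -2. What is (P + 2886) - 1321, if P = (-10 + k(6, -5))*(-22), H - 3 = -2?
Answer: 1851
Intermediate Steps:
H = 1 (H = 3 - 2 = 1)
k(q, o) = -3 (k(q, o) = 1*(-1) - 2 = -1 - 2 = -3)
P = 286 (P = (-10 - 3)*(-22) = -13*(-22) = 286)
(P + 2886) - 1321 = (286 + 2886) - 1321 = 3172 - 1321 = 1851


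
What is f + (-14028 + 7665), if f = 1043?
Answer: -5320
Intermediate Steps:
f + (-14028 + 7665) = 1043 + (-14028 + 7665) = 1043 - 6363 = -5320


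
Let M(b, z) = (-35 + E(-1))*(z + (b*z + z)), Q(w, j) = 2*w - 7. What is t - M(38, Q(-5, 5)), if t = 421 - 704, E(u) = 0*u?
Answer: -24083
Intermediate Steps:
E(u) = 0
Q(w, j) = -7 + 2*w
t = -283
M(b, z) = -70*z - 35*b*z (M(b, z) = (-35 + 0)*(z + (b*z + z)) = -35*(z + (z + b*z)) = -35*(2*z + b*z) = -70*z - 35*b*z)
t - M(38, Q(-5, 5)) = -283 - (-35)*(-7 + 2*(-5))*(2 + 38) = -283 - (-35)*(-7 - 10)*40 = -283 - (-35)*(-17)*40 = -283 - 1*23800 = -283 - 23800 = -24083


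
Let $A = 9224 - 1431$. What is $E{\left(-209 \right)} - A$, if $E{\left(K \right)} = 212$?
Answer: $-7581$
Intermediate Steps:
$A = 7793$
$E{\left(-209 \right)} - A = 212 - 7793 = -7581$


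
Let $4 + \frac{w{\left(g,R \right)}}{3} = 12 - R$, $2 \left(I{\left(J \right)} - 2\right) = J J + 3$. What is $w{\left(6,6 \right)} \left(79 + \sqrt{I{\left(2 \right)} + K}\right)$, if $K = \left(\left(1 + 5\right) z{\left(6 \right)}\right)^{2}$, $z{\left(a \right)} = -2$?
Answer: $474 + 3 \sqrt{598} \approx 547.36$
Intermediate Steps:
$I{\left(J \right)} = \frac{7}{2} + \frac{J^{2}}{2}$ ($I{\left(J \right)} = 2 + \frac{J J + 3}{2} = 2 + \frac{J^{2} + 3}{2} = 2 + \frac{3 + J^{2}}{2} = 2 + \left(\frac{3}{2} + \frac{J^{2}}{2}\right) = \frac{7}{2} + \frac{J^{2}}{2}$)
$w{\left(g,R \right)} = 24 - 3 R$ ($w{\left(g,R \right)} = -12 + 3 \left(12 - R\right) = -12 - \left(-36 + 3 R\right) = 24 - 3 R$)
$K = 144$ ($K = \left(\left(1 + 5\right) \left(-2\right)\right)^{2} = \left(6 \left(-2\right)\right)^{2} = \left(-12\right)^{2} = 144$)
$w{\left(6,6 \right)} \left(79 + \sqrt{I{\left(2 \right)} + K}\right) = \left(24 - 18\right) \left(79 + \sqrt{\left(\frac{7}{2} + \frac{2^{2}}{2}\right) + 144}\right) = \left(24 - 18\right) \left(79 + \sqrt{\left(\frac{7}{2} + \frac{1}{2} \cdot 4\right) + 144}\right) = 6 \left(79 + \sqrt{\left(\frac{7}{2} + 2\right) + 144}\right) = 6 \left(79 + \sqrt{\frac{11}{2} + 144}\right) = 6 \left(79 + \sqrt{\frac{299}{2}}\right) = 6 \left(79 + \frac{\sqrt{598}}{2}\right) = 474 + 3 \sqrt{598}$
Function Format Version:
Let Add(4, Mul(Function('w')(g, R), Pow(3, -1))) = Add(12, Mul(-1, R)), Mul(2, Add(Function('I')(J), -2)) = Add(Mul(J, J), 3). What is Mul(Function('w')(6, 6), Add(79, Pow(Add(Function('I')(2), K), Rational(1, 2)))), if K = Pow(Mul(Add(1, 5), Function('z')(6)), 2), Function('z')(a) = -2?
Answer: Add(474, Mul(3, Pow(598, Rational(1, 2)))) ≈ 547.36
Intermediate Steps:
Function('I')(J) = Add(Rational(7, 2), Mul(Rational(1, 2), Pow(J, 2))) (Function('I')(J) = Add(2, Mul(Rational(1, 2), Add(Mul(J, J), 3))) = Add(2, Mul(Rational(1, 2), Add(Pow(J, 2), 3))) = Add(2, Mul(Rational(1, 2), Add(3, Pow(J, 2)))) = Add(2, Add(Rational(3, 2), Mul(Rational(1, 2), Pow(J, 2)))) = Add(Rational(7, 2), Mul(Rational(1, 2), Pow(J, 2))))
Function('w')(g, R) = Add(24, Mul(-3, R)) (Function('w')(g, R) = Add(-12, Mul(3, Add(12, Mul(-1, R)))) = Add(-12, Add(36, Mul(-3, R))) = Add(24, Mul(-3, R)))
K = 144 (K = Pow(Mul(Add(1, 5), -2), 2) = Pow(Mul(6, -2), 2) = Pow(-12, 2) = 144)
Mul(Function('w')(6, 6), Add(79, Pow(Add(Function('I')(2), K), Rational(1, 2)))) = Mul(Add(24, Mul(-3, 6)), Add(79, Pow(Add(Add(Rational(7, 2), Mul(Rational(1, 2), Pow(2, 2))), 144), Rational(1, 2)))) = Mul(Add(24, -18), Add(79, Pow(Add(Add(Rational(7, 2), Mul(Rational(1, 2), 4)), 144), Rational(1, 2)))) = Mul(6, Add(79, Pow(Add(Add(Rational(7, 2), 2), 144), Rational(1, 2)))) = Mul(6, Add(79, Pow(Add(Rational(11, 2), 144), Rational(1, 2)))) = Mul(6, Add(79, Pow(Rational(299, 2), Rational(1, 2)))) = Mul(6, Add(79, Mul(Rational(1, 2), Pow(598, Rational(1, 2))))) = Add(474, Mul(3, Pow(598, Rational(1, 2))))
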